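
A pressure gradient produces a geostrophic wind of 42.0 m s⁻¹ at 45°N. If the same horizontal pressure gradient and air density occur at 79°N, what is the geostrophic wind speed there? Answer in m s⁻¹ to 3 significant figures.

30.3 m s⁻¹

With the same pressure gradient and density, V_g ∝ 1/f ∝ 1/sin φ.
V₂ = V₁ · sin φ₁ / sin φ₂ = 42.0 × sin 45° / sin 79°
V₂ = 42.0 × 0.7071/0.9816 = 30.3 m s⁻¹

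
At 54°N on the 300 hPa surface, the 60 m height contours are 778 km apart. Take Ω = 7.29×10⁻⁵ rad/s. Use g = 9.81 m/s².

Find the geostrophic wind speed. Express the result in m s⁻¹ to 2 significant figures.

6.4 m s⁻¹

Coriolis parameter at 54°N:
f = 2Ω sin φ = 2 × 7.29×10⁻⁵ × sin 54° = 1.18×10⁻⁴ s⁻¹
Height gradient: |∂Z/∂n| = 60 m / 778000 m = 7.71×10⁻⁵
On a pressure surface, geostrophic balance gives V_g = (g/f)|∂Z/∂n|:
V_g = 9.81 × 7.71×10⁻⁵ / 1.18×10⁻⁴ = 6.41 m/s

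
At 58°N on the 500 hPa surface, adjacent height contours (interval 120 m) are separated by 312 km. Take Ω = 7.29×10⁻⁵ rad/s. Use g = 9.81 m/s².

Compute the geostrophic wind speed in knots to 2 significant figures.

59 knots

Coriolis parameter at 58°N:
f = 2Ω sin φ = 2 × 7.29×10⁻⁵ × sin 58° = 1.24×10⁻⁴ s⁻¹
Height gradient: |∂Z/∂n| = 120 m / 312000 m = 3.85×10⁻⁴
On a pressure surface, geostrophic balance gives V_g = (g/f)|∂Z/∂n|:
V_g = 9.81 × 3.85×10⁻⁴ / 1.24×10⁻⁴ = 30.5 m/s
Converting: 30.5 m/s × 1.944 = 59 knots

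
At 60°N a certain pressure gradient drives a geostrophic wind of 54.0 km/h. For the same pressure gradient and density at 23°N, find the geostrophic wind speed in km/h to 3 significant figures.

With the same pressure gradient and density, V_g ∝ 1/f ∝ 1/sin φ.
V₂ = V₁ · sin φ₁ / sin φ₂ = 54.0 × sin 60° / sin 23°
V₂ = 54.0 × 0.8660/0.3907 = 120 km/h

120 km/h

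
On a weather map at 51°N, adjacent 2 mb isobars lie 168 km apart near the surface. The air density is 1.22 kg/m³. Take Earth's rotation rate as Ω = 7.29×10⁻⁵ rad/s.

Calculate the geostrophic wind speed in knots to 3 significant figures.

Coriolis parameter at 51°N:
f = 2Ω sin φ = 2 × 7.29×10⁻⁵ × sin 51° = 1.13×10⁻⁴ s⁻¹
Pressure gradient: |∂P/∂n| = 200 Pa / 168000 m = 1.19×10⁻³ Pa/m
Geostrophic balance (pressure-gradient force = Coriolis force):
V_g = (1/(fρ)) |∂P/∂n| = 1.19×10⁻³ / (1.13×10⁻⁴ × 1.22) = 8.61 m/s
Converting: 8.61 m/s × 1.944 = 16.7 knots

16.7 knots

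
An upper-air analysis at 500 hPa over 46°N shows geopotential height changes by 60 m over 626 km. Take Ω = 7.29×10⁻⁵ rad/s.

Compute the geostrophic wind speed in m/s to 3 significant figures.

8.97 m/s

Coriolis parameter at 46°N:
f = 2Ω sin φ = 2 × 7.29×10⁻⁵ × sin 46° = 1.05×10⁻⁴ s⁻¹
Height gradient: |∂Z/∂n| = 60 m / 626000 m = 9.58×10⁻⁵
On a pressure surface, geostrophic balance gives V_g = (g/f)|∂Z/∂n|:
V_g = 9.81 × 9.58×10⁻⁵ / 1.05×10⁻⁴ = 8.97 m/s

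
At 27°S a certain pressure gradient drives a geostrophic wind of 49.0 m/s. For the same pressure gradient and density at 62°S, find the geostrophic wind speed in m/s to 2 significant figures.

With the same pressure gradient and density, V_g ∝ 1/f ∝ 1/sin φ.
V₂ = V₁ · sin φ₁ / sin φ₂ = 49.0 × sin 27° / sin 62°
V₂ = 49.0 × 0.4540/0.8829 = 25 m/s

25 m/s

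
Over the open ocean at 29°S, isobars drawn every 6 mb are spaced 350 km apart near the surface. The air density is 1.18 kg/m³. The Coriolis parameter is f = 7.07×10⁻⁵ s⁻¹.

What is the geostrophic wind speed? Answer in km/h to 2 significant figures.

Pressure gradient: |∂P/∂n| = 600 Pa / 350000 m = 1.71×10⁻³ Pa/m
Geostrophic balance (pressure-gradient force = Coriolis force):
V_g = (1/(fρ)) |∂P/∂n| = 1.71×10⁻³ / (7.07×10⁻⁵ × 1.18) = 20.5 m/s
Converting: 20.5 m/s × 3.6 = 74 km/h

74 km/h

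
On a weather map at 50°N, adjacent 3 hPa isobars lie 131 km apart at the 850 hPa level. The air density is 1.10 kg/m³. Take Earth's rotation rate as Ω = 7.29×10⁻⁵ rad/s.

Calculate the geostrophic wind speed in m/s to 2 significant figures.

19 m/s

Coriolis parameter at 50°N:
f = 2Ω sin φ = 2 × 7.29×10⁻⁵ × sin 50° = 1.12×10⁻⁴ s⁻¹
Pressure gradient: |∂P/∂n| = 300 Pa / 131000 m = 2.29×10⁻³ Pa/m
Geostrophic balance (pressure-gradient force = Coriolis force):
V_g = (1/(fρ)) |∂P/∂n| = 2.29×10⁻³ / (1.12×10⁻⁴ × 1.10) = 18.6 m/s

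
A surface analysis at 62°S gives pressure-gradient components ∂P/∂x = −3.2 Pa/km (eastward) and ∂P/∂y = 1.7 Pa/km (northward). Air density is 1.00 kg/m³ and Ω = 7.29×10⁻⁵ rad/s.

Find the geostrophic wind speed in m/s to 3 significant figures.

28.1 m/s

Coriolis parameter at 62°S:
f = 2Ω sin φ = 2 × 7.29×10⁻⁵ × sin 62° = 1.29×10⁻⁴ s⁻¹
In the Southern Hemisphere f is negative: f = −1.29×10⁻⁴ s⁻¹.
Component geostrophic relations (x east, y north):
u_g = −(1/(fρ)) ∂P/∂y,  v_g = (1/(fρ)) ∂P/∂x
u_g = −(1.7×10⁻³)/(−1.29×10⁻⁴ × 1.00) = 13.2 m/s;  v_g = (−3.2×10⁻³)/(−1.29×10⁻⁴ × 1.00) = 24.9 m/s
|V_g| = √(u_g² + v_g²) = 28.1 m/s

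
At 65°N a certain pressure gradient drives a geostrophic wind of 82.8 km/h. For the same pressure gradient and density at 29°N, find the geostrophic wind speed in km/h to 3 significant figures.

With the same pressure gradient and density, V_g ∝ 1/f ∝ 1/sin φ.
V₂ = V₁ · sin φ₁ / sin φ₂ = 82.8 × sin 65° / sin 29°
V₂ = 82.8 × 0.9063/0.4848 = 155 km/h

155 km/h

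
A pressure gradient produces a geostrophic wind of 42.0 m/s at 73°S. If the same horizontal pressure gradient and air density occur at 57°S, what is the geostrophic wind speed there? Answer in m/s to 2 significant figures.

With the same pressure gradient and density, V_g ∝ 1/f ∝ 1/sin φ.
V₂ = V₁ · sin φ₁ / sin φ₂ = 42.0 × sin 73° / sin 57°
V₂ = 42.0 × 0.9563/0.8387 = 48 m/s

48 m/s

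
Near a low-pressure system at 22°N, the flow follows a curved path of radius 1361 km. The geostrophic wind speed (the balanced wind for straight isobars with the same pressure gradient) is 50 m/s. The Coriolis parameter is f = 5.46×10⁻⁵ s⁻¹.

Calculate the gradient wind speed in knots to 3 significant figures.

66.5 knots

Around a low, centrifugal force acts outward with Coriolis, so pressure-gradient force balances both:
(1/ρ)|∂P/∂n| = fV + V²/R  →  V² + fR·V − fR·V_g = 0
With fR = 5.46×10⁻⁵ × 1361×10³ m = 74.3 m/s:
V = [−fR + √((fR)² + 4 fR V_g)]/2 = [−74.3 + √(74.3² + 4×74.3×50)]/2 = 34.2 m/s
Subgeostrophic (V < V_g = 50 m/s), as expected around a low.
Converting: 34.2 m/s × 1.944 = 66.5 knots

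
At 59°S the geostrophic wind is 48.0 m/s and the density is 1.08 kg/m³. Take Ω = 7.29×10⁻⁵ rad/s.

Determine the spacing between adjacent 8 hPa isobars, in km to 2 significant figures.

Coriolis parameter at 59°S:
f = 2Ω sin φ = 2 × 7.29×10⁻⁵ × sin 59° = 1.25×10⁻⁴ s⁻¹
Geostrophic balance rearranged: |∂P/∂n| = f ρ V_g
|∂P/∂n| = 1.25×10⁻⁴ × 1.08 × 48.0 = 6.48×10⁻³ Pa/m
Isobar spacing: Δn = ΔP/|∂P/∂n| = 800 Pa / 6.48×10⁻³ Pa/m = 123481 m ≈ 120 km

120 km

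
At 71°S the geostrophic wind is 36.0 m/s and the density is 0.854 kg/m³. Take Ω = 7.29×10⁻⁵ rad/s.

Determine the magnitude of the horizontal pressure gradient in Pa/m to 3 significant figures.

4.24×10⁻³ Pa/m

Coriolis parameter at 71°S:
f = 2Ω sin φ = 2 × 7.29×10⁻⁵ × sin 71° = 1.38×10⁻⁴ s⁻¹
Geostrophic balance rearranged: |∂P/∂n| = f ρ V_g
|∂P/∂n| = 1.38×10⁻⁴ × 0.854 × 36.0 = 4.24×10⁻³ Pa/m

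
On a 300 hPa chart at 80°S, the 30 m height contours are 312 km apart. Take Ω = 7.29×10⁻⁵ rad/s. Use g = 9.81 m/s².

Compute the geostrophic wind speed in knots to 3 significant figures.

12.8 knots

Coriolis parameter at 80°S:
f = 2Ω sin φ = 2 × 7.29×10⁻⁵ × sin 80° = 1.44×10⁻⁴ s⁻¹
Height gradient: |∂Z/∂n| = 30 m / 312000 m = 9.62×10⁻⁵
On a pressure surface, geostrophic balance gives V_g = (g/f)|∂Z/∂n|:
V_g = 9.81 × 9.62×10⁻⁵ / 1.44×10⁻⁴ = 6.57 m/s
Converting: 6.57 m/s × 1.944 = 12.8 knots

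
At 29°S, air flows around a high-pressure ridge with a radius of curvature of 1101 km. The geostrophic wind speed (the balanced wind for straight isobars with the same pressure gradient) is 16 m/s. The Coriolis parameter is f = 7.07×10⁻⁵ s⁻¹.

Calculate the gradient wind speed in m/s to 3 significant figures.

Around a high, pressure-gradient force acts outward with centrifugal, so Coriolis balances both:
fV = (1/ρ)|∂P/∂n| + V²/R  →  V² − fR·V + fR·V_g = 0
With fR = 7.07×10⁻⁵ × 1101×10³ m = 77.8 m/s:
V = [fR − √((fR)² − 4 fR V_g)]/2 = [77.8 − √(77.8² − 4×77.8×16)]/2 = 22.5 m/s
Supergeostrophic (V > V_g = 16 m/s), as expected around a high.

22.5 m/s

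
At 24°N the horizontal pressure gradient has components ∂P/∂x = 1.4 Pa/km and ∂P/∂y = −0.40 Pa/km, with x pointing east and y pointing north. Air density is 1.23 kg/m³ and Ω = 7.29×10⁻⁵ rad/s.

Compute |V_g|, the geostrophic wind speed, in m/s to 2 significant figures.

Coriolis parameter at 24°N:
f = 2Ω sin φ = 2 × 7.29×10⁻⁵ × sin 24° = 5.93×10⁻⁵ s⁻¹
Component geostrophic relations (x east, y north):
u_g = −(1/(fρ)) ∂P/∂y,  v_g = (1/(fρ)) ∂P/∂x
u_g = −(−0.40×10⁻³)/(5.93×10⁻⁵ × 1.23) = 5.48 m/s;  v_g = (1.4×10⁻³)/(5.93×10⁻⁵ × 1.23) = 19.2 m/s
|V_g| = √(u_g² + v_g²) = 20.0 m/s

20 m/s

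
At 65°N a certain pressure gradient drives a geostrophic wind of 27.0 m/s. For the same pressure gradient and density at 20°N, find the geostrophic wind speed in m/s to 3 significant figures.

With the same pressure gradient and density, V_g ∝ 1/f ∝ 1/sin φ.
V₂ = V₁ · sin φ₁ / sin φ₂ = 27.0 × sin 65° / sin 20°
V₂ = 27.0 × 0.9063/0.3420 = 71.5 m/s

71.5 m/s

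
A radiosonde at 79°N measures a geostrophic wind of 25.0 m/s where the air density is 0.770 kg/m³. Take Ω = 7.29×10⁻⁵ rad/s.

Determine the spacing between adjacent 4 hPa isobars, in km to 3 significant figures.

Coriolis parameter at 79°N:
f = 2Ω sin φ = 2 × 7.29×10⁻⁵ × sin 79° = 1.43×10⁻⁴ s⁻¹
Geostrophic balance rearranged: |∂P/∂n| = f ρ V_g
|∂P/∂n| = 1.43×10⁻⁴ × 0.770 × 25.0 = 2.76×10⁻³ Pa/m
Isobar spacing: Δn = ΔP/|∂P/∂n| = 400 Pa / 2.76×10⁻³ Pa/m = 145186 m ≈ 145 km

145 km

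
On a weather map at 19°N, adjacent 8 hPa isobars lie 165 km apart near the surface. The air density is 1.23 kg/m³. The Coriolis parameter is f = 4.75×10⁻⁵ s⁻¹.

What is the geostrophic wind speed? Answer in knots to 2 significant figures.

160 knots

Pressure gradient: |∂P/∂n| = 800 Pa / 165000 m = 4.85×10⁻³ Pa/m
Geostrophic balance (pressure-gradient force = Coriolis force):
V_g = (1/(fρ)) |∂P/∂n| = 4.85×10⁻³ / (4.75×10⁻⁵ × 1.23) = 83.0 m/s
Converting: 83.0 m/s × 1.944 = 160 knots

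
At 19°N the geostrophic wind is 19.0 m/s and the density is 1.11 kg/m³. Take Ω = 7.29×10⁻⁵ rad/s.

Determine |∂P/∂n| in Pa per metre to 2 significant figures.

1.0×10⁻³ Pa/m

Coriolis parameter at 19°N:
f = 2Ω sin φ = 2 × 7.29×10⁻⁵ × sin 19° = 4.75×10⁻⁵ s⁻¹
Geostrophic balance rearranged: |∂P/∂n| = f ρ V_g
|∂P/∂n| = 4.75×10⁻⁵ × 1.11 × 19.0 = 1.00×10⁻³ Pa/m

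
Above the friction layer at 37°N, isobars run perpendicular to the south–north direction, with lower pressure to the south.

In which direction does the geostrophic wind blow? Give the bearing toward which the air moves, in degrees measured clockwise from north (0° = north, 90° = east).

270°

The pressure-gradient force points toward the south (bearing 180°).
Geostrophic balance: in the Northern Hemisphere the Coriolis force deflects motion to the right, so the geostrophic wind blows 90° to the right of the pressure-gradient force (low pressure on the left).
Rotating 180° by 90° clockwise gives 270° — the wind blows toward the west.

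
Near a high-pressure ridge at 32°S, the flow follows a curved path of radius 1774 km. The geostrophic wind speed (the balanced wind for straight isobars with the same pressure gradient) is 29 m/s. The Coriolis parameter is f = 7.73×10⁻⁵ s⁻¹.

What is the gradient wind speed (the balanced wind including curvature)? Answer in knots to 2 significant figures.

Around a high, pressure-gradient force acts outward with centrifugal, so Coriolis balances both:
fV = (1/ρ)|∂P/∂n| + V²/R  →  V² − fR·V + fR·V_g = 0
With fR = 7.73×10⁻⁵ × 1774×10³ m = 137 m/s:
V = [fR − √((fR)² − 4 fR V_g)]/2 = [137 − √(137² − 4×137×29)]/2 = 41.7 m/s
Supergeostrophic (V > V_g = 29 m/s), as expected around a high.
Converting: 41.7 m/s × 1.944 = 81 knots

81 knots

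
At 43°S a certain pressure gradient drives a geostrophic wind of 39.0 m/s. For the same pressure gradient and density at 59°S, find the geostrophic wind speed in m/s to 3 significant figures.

31.0 m/s

With the same pressure gradient and density, V_g ∝ 1/f ∝ 1/sin φ.
V₂ = V₁ · sin φ₁ / sin φ₂ = 39.0 × sin 43° / sin 59°
V₂ = 39.0 × 0.6820/0.8572 = 31.0 m/s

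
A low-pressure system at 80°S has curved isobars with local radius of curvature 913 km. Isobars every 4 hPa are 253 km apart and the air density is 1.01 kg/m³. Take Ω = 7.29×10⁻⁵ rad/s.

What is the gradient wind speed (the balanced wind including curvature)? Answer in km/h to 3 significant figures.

36.4 km/h

Coriolis parameter at 80°S:
f = 2Ω sin φ = 2 × 7.29×10⁻⁵ × sin 80° = 1.44×10⁻⁴ s⁻¹
Pressure gradient: |∂P/∂n| = 400 Pa / 253000 m = 1.58×10⁻³ Pa/m
Geostrophic speed: V_g = |∂P/∂n|/(fρ) = 1.58×10⁻³/(1.44×10⁻⁴ × 1.01) = 10.9 m/s
Around a low, centrifugal force acts outward with Coriolis, so pressure-gradient force balances both:
(1/ρ)|∂P/∂n| = fV + V²/R  →  V² + fR·V − fR·V_g = 0
With fR = 1.44×10⁻⁴ × 913×10³ m = 131 m/s:
V = [−fR + √((fR)² + 4 fR V_g)]/2 = [−131 + √(131² + 4×131×10.9)]/2 = 10.1 m/s
Subgeostrophic (V < V_g = 10.9 m/s), as expected around a low.
Converting: 10.1 m/s × 3.6 = 36.4 km/h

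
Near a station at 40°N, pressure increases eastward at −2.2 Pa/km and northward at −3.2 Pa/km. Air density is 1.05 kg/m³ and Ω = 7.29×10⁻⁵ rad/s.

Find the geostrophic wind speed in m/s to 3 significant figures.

Coriolis parameter at 40°N:
f = 2Ω sin φ = 2 × 7.29×10⁻⁵ × sin 40° = 9.37×10⁻⁵ s⁻¹
Component geostrophic relations (x east, y north):
u_g = −(1/(fρ)) ∂P/∂y,  v_g = (1/(fρ)) ∂P/∂x
u_g = −(−3.2×10⁻³)/(9.37×10⁻⁵ × 1.05) = 32.5 m/s;  v_g = (−2.2×10⁻³)/(9.37×10⁻⁵ × 1.05) = −22.4 m/s
|V_g| = √(u_g² + v_g²) = 39.5 m/s

39.5 m/s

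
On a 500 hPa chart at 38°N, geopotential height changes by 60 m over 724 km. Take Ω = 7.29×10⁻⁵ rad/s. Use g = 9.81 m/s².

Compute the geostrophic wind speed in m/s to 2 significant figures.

Coriolis parameter at 38°N:
f = 2Ω sin φ = 2 × 7.29×10⁻⁵ × sin 38° = 8.98×10⁻⁵ s⁻¹
Height gradient: |∂Z/∂n| = 60 m / 724000 m = 8.29×10⁻⁵
On a pressure surface, geostrophic balance gives V_g = (g/f)|∂Z/∂n|:
V_g = 9.81 × 8.29×10⁻⁵ / 8.98×10⁻⁵ = 9.06 m/s

9.1 m/s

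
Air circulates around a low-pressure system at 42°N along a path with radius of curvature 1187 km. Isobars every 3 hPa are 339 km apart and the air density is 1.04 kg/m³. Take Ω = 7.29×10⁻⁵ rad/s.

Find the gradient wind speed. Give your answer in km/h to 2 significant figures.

Coriolis parameter at 42°N:
f = 2Ω sin φ = 2 × 7.29×10⁻⁵ × sin 42° = 9.76×10⁻⁵ s⁻¹
Pressure gradient: |∂P/∂n| = 300 Pa / 339000 m = 8.85×10⁻⁴ Pa/m
Geostrophic speed: V_g = |∂P/∂n|/(fρ) = 8.85×10⁻⁴/(9.76×10⁻⁵ × 1.04) = 8.72 m/s
Around a low, centrifugal force acts outward with Coriolis, so pressure-gradient force balances both:
(1/ρ)|∂P/∂n| = fV + V²/R  →  V² + fR·V − fR·V_g = 0
With fR = 9.76×10⁻⁵ × 1187×10³ m = 116 m/s:
V = [−fR + √((fR)² + 4 fR V_g)]/2 = [−116 + √(116² + 4×116×8.72)]/2 = 8.15 m/s
Subgeostrophic (V < V_g = 8.72 m/s), as expected around a low.
Converting: 8.15 m/s × 3.6 = 29 km/h

29 km/h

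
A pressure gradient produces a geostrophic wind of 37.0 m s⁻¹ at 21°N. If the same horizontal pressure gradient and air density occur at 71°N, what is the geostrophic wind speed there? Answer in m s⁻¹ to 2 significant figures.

14 m s⁻¹

With the same pressure gradient and density, V_g ∝ 1/f ∝ 1/sin φ.
V₂ = V₁ · sin φ₁ / sin φ₂ = 37.0 × sin 21° / sin 71°
V₂ = 37.0 × 0.3584/0.9455 = 14 m s⁻¹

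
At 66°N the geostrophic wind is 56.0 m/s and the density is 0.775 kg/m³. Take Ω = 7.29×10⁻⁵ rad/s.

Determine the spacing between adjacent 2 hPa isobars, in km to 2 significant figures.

35 km

Coriolis parameter at 66°N:
f = 2Ω sin φ = 2 × 7.29×10⁻⁵ × sin 66° = 1.33×10⁻⁴ s⁻¹
Geostrophic balance rearranged: |∂P/∂n| = f ρ V_g
|∂P/∂n| = 1.33×10⁻⁴ × 0.775 × 56.0 = 5.78×10⁻³ Pa/m
Isobar spacing: Δn = ΔP/|∂P/∂n| = 200 Pa / 5.78×10⁻³ Pa/m = 34598 m ≈ 35 km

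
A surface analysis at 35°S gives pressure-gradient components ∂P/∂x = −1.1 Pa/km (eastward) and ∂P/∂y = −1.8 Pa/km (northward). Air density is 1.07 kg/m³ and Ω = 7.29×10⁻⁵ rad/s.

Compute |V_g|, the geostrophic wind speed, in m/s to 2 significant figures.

Coriolis parameter at 35°S:
f = 2Ω sin φ = 2 × 7.29×10⁻⁵ × sin 35° = 8.36×10⁻⁵ s⁻¹
In the Southern Hemisphere f is negative: f = −8.36×10⁻⁵ s⁻¹.
Component geostrophic relations (x east, y north):
u_g = −(1/(fρ)) ∂P/∂y,  v_g = (1/(fρ)) ∂P/∂x
u_g = −(−1.8×10⁻³)/(−8.36×10⁻⁵ × 1.07) = −20.1 m/s;  v_g = (−1.1×10⁻³)/(−8.36×10⁻⁵ × 1.07) = 12.3 m/s
|V_g| = √(u_g² + v_g²) = 23.6 m/s

24 m/s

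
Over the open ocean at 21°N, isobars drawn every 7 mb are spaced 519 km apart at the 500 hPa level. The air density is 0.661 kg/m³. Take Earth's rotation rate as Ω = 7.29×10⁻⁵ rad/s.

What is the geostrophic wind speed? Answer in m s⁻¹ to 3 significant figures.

39.1 m s⁻¹

Coriolis parameter at 21°N:
f = 2Ω sin φ = 2 × 7.29×10⁻⁵ × sin 21° = 5.23×10⁻⁵ s⁻¹
Pressure gradient: |∂P/∂n| = 700 Pa / 519000 m = 1.35×10⁻³ Pa/m
Geostrophic balance (pressure-gradient force = Coriolis force):
V_g = (1/(fρ)) |∂P/∂n| = 1.35×10⁻³ / (5.23×10⁻⁵ × 0.661) = 39.1 m/s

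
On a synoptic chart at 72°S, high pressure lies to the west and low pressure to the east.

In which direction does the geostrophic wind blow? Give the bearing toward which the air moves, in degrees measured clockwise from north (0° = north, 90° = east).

The pressure-gradient force points toward the east (bearing 090°).
Geostrophic balance: in the Southern Hemisphere the Coriolis force deflects motion to the left, so the geostrophic wind blows 90° to the left of the pressure-gradient force (low pressure on the right).
Rotating 090° by 90° counterclockwise gives 000° — the wind blows toward the north.

000°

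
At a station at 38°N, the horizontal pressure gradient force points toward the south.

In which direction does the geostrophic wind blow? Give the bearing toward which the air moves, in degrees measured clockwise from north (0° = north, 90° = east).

The pressure-gradient force points toward the south (bearing 180°).
Geostrophic balance: in the Northern Hemisphere the Coriolis force deflects motion to the right, so the geostrophic wind blows 90° to the right of the pressure-gradient force (low pressure on the left).
Rotating 180° by 90° clockwise gives 270° — the wind blows toward the west.

270°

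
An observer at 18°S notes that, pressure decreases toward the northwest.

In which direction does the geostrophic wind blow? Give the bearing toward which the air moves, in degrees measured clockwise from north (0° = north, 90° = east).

The pressure-gradient force points toward the northwest (bearing 315°).
Geostrophic balance: in the Southern Hemisphere the Coriolis force deflects motion to the left, so the geostrophic wind blows 90° to the left of the pressure-gradient force (low pressure on the right).
Rotating 315° by 90° counterclockwise gives 225° — the wind blows toward the southwest.

225°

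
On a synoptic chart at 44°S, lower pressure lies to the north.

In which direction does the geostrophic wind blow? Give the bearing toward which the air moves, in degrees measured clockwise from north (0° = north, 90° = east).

270°

The pressure-gradient force points toward the north (bearing 000°).
Geostrophic balance: in the Southern Hemisphere the Coriolis force deflects motion to the left, so the geostrophic wind blows 90° to the left of the pressure-gradient force (low pressure on the right).
Rotating 000° by 90° counterclockwise gives 270° — the wind blows toward the west.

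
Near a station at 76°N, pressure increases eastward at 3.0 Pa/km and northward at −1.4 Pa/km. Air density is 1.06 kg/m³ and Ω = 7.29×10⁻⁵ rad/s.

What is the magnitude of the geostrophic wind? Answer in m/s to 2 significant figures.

22 m/s

Coriolis parameter at 76°N:
f = 2Ω sin φ = 2 × 7.29×10⁻⁵ × sin 76° = 1.41×10⁻⁴ s⁻¹
Component geostrophic relations (x east, y north):
u_g = −(1/(fρ)) ∂P/∂y,  v_g = (1/(fρ)) ∂P/∂x
u_g = −(−1.4×10⁻³)/(1.41×10⁻⁴ × 1.06) = 9.34 m/s;  v_g = (3.0×10⁻³)/(1.41×10⁻⁴ × 1.06) = 20.0 m/s
|V_g| = √(u_g² + v_g²) = 22.1 m/s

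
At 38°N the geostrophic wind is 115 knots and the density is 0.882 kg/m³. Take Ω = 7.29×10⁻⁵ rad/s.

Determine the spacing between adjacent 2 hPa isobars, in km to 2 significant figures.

43 km

Coriolis parameter at 38°N:
f = 2Ω sin φ = 2 × 7.29×10⁻⁵ × sin 38° = 8.98×10⁻⁵ s⁻¹
Wind speed in SI: 115 knots = 59.2 m/s
Geostrophic balance rearranged: |∂P/∂n| = f ρ V_g
|∂P/∂n| = 8.98×10⁻⁵ × 0.882 × 59.2 = 4.68×10⁻³ Pa/m
Isobar spacing: Δn = ΔP/|∂P/∂n| = 200 Pa / 4.68×10⁻³ Pa/m = 42700 m ≈ 43 km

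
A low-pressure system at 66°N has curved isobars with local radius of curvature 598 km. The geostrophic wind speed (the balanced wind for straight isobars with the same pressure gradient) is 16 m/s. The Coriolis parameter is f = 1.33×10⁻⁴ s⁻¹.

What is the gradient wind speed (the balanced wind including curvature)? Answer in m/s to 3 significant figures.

Around a low, centrifugal force acts outward with Coriolis, so pressure-gradient force balances both:
(1/ρ)|∂P/∂n| = fV + V²/R  →  V² + fR·V − fR·V_g = 0
With fR = 1.33×10⁻⁴ × 598×10³ m = 79.5 m/s:
V = [−fR + √((fR)² + 4 fR V_g)]/2 = [−79.5 + √(79.5² + 4×79.5×16)]/2 = 13.7 m/s
Subgeostrophic (V < V_g = 16 m/s), as expected around a low.

13.7 m/s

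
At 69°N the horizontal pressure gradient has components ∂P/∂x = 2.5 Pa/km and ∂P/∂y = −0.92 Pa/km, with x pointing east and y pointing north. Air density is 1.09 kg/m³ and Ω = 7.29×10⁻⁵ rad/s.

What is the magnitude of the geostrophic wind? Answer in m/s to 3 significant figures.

18.0 m/s

Coriolis parameter at 69°N:
f = 2Ω sin φ = 2 × 7.29×10⁻⁵ × sin 69° = 1.36×10⁻⁴ s⁻¹
Component geostrophic relations (x east, y north):
u_g = −(1/(fρ)) ∂P/∂y,  v_g = (1/(fρ)) ∂P/∂x
u_g = −(−0.92×10⁻³)/(1.36×10⁻⁴ × 1.09) = 6.20 m/s;  v_g = (2.5×10⁻³)/(1.36×10⁻⁴ × 1.09) = 16.9 m/s
|V_g| = √(u_g² + v_g²) = 18.0 m/s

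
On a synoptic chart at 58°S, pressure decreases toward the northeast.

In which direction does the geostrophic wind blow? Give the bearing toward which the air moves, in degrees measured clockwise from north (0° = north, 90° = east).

315°

The pressure-gradient force points toward the northeast (bearing 045°).
Geostrophic balance: in the Southern Hemisphere the Coriolis force deflects motion to the left, so the geostrophic wind blows 90° to the left of the pressure-gradient force (low pressure on the right).
Rotating 045° by 90° counterclockwise gives 315° — the wind blows toward the northwest.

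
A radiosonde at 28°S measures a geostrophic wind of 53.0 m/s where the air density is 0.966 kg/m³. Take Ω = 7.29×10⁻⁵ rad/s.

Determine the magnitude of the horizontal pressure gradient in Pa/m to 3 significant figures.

Coriolis parameter at 28°S:
f = 2Ω sin φ = 2 × 7.29×10⁻⁵ × sin 28° = 6.84×10⁻⁵ s⁻¹
Geostrophic balance rearranged: |∂P/∂n| = f ρ V_g
|∂P/∂n| = 6.84×10⁻⁵ × 0.966 × 53.0 = 3.50×10⁻³ Pa/m

3.50×10⁻³ Pa/m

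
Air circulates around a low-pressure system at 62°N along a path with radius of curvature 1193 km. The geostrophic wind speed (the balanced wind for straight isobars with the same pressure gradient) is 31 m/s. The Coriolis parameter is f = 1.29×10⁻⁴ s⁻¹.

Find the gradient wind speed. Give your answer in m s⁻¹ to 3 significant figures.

Around a low, centrifugal force acts outward with Coriolis, so pressure-gradient force balances both:
(1/ρ)|∂P/∂n| = fV + V²/R  →  V² + fR·V − fR·V_g = 0
With fR = 1.29×10⁻⁴ × 1193×10³ m = 154 m/s:
V = [−fR + √((fR)² + 4 fR V_g)]/2 = [−154 + √(154² + 4×154×31)]/2 = 26.5 m/s
Subgeostrophic (V < V_g = 31 m/s), as expected around a low.

26.5 m s⁻¹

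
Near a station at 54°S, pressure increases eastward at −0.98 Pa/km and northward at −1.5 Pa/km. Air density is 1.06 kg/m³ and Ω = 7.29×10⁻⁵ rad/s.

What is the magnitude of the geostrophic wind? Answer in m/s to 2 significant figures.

Coriolis parameter at 54°S:
f = 2Ω sin φ = 2 × 7.29×10⁻⁵ × sin 54° = 1.18×10⁻⁴ s⁻¹
In the Southern Hemisphere f is negative: f = −1.18×10⁻⁴ s⁻¹.
Component geostrophic relations (x east, y north):
u_g = −(1/(fρ)) ∂P/∂y,  v_g = (1/(fρ)) ∂P/∂x
u_g = −(−1.5×10⁻³)/(−1.18×10⁻⁴ × 1.06) = −12.0 m/s;  v_g = (−0.98×10⁻³)/(−1.18×10⁻⁴ × 1.06) = 7.84 m/s
|V_g| = √(u_g² + v_g²) = 14.3 m/s

14 m/s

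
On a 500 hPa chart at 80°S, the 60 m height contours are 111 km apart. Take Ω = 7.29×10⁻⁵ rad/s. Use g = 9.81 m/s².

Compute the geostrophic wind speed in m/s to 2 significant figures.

37 m/s

Coriolis parameter at 80°S:
f = 2Ω sin φ = 2 × 7.29×10⁻⁵ × sin 80° = 1.44×10⁻⁴ s⁻¹
Height gradient: |∂Z/∂n| = 60 m / 111000 m = 5.41×10⁻⁴
On a pressure surface, geostrophic balance gives V_g = (g/f)|∂Z/∂n|:
V_g = 9.81 × 5.41×10⁻⁴ / 1.44×10⁻⁴ = 36.9 m/s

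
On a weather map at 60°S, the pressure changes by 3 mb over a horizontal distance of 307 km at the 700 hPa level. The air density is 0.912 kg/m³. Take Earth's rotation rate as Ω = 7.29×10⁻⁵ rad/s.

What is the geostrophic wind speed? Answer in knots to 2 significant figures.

16 knots

Coriolis parameter at 60°S:
f = 2Ω sin φ = 2 × 7.29×10⁻⁵ × sin 60° = 1.26×10⁻⁴ s⁻¹
Pressure gradient: |∂P/∂n| = 300 Pa / 307000 m = 9.77×10⁻⁴ Pa/m
Geostrophic balance (pressure-gradient force = Coriolis force):
V_g = (1/(fρ)) |∂P/∂n| = 9.77×10⁻⁴ / (1.26×10⁻⁴ × 0.912) = 8.49 m/s
Converting: 8.49 m/s × 1.944 = 16 knots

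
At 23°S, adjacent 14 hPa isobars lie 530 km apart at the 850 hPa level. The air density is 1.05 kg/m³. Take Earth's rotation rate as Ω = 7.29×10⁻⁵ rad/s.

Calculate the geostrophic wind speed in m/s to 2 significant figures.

44 m/s

Coriolis parameter at 23°S:
f = 2Ω sin φ = 2 × 7.29×10⁻⁵ × sin 23° = 5.70×10⁻⁵ s⁻¹
Pressure gradient: |∂P/∂n| = 1400 Pa / 530000 m = 2.64×10⁻³ Pa/m
Geostrophic balance (pressure-gradient force = Coriolis force):
V_g = (1/(fρ)) |∂P/∂n| = 2.64×10⁻³ / (5.70×10⁻⁵ × 1.05) = 44.2 m/s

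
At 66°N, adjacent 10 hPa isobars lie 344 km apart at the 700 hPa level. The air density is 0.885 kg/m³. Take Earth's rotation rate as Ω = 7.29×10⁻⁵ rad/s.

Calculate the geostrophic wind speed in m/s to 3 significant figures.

Coriolis parameter at 66°N:
f = 2Ω sin φ = 2 × 7.29×10⁻⁵ × sin 66° = 1.33×10⁻⁴ s⁻¹
Pressure gradient: |∂P/∂n| = 1000 Pa / 344000 m = 2.91×10⁻³ Pa/m
Geostrophic balance (pressure-gradient force = Coriolis force):
V_g = (1/(fρ)) |∂P/∂n| = 2.91×10⁻³ / (1.33×10⁻⁴ × 0.885) = 24.7 m/s

24.7 m/s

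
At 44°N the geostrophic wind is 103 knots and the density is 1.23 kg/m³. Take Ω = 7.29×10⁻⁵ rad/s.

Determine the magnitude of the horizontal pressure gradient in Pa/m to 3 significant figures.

Coriolis parameter at 44°N:
f = 2Ω sin φ = 2 × 7.29×10⁻⁵ × sin 44° = 1.01×10⁻⁴ s⁻¹
Wind speed in SI: 103 knots = 53.0 m/s
Geostrophic balance rearranged: |∂P/∂n| = f ρ V_g
|∂P/∂n| = 1.01×10⁻⁴ × 1.23 × 53.0 = 6.60×10⁻³ Pa/m

6.60×10⁻³ Pa/m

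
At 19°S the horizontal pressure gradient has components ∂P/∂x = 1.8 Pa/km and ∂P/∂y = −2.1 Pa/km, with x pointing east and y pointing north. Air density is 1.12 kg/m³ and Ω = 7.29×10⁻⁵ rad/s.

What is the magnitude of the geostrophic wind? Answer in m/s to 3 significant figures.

52.0 m/s

Coriolis parameter at 19°S:
f = 2Ω sin φ = 2 × 7.29×10⁻⁵ × sin 19° = 4.75×10⁻⁵ s⁻¹
In the Southern Hemisphere f is negative: f = −4.75×10⁻⁵ s⁻¹.
Component geostrophic relations (x east, y north):
u_g = −(1/(fρ)) ∂P/∂y,  v_g = (1/(fρ)) ∂P/∂x
u_g = −(−2.1×10⁻³)/(−4.75×10⁻⁵ × 1.12) = −39.5 m/s;  v_g = (1.8×10⁻³)/(−4.75×10⁻⁵ × 1.12) = −33.9 m/s
|V_g| = √(u_g² + v_g²) = 52.0 m/s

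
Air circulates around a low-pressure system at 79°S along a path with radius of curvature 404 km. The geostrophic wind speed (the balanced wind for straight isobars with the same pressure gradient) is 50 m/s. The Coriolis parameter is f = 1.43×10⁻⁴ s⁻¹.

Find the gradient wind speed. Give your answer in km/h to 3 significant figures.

Around a low, centrifugal force acts outward with Coriolis, so pressure-gradient force balances both:
(1/ρ)|∂P/∂n| = fV + V²/R  →  V² + fR·V − fR·V_g = 0
With fR = 1.43×10⁻⁴ × 404×10³ m = 57.8 m/s:
V = [−fR + √((fR)² + 4 fR V_g)]/2 = [−57.8 + √(57.8² + 4×57.8×50)]/2 = 32.1 m/s
Subgeostrophic (V < V_g = 50 m/s), as expected around a low.
Converting: 32.1 m/s × 3.6 = 116 km/h

116 km/h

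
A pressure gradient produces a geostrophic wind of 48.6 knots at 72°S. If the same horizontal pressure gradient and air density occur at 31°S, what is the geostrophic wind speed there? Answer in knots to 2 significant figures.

90 knots

With the same pressure gradient and density, V_g ∝ 1/f ∝ 1/sin φ.
V₂ = V₁ · sin φ₁ / sin φ₂ = 48.6 × sin 72° / sin 31°
V₂ = 48.6 × 0.9511/0.5150 = 90 knots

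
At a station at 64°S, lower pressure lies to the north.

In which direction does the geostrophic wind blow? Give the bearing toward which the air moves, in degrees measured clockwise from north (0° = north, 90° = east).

270°

The pressure-gradient force points toward the north (bearing 000°).
Geostrophic balance: in the Southern Hemisphere the Coriolis force deflects motion to the left, so the geostrophic wind blows 90° to the left of the pressure-gradient force (low pressure on the right).
Rotating 000° by 90° counterclockwise gives 270° — the wind blows toward the west.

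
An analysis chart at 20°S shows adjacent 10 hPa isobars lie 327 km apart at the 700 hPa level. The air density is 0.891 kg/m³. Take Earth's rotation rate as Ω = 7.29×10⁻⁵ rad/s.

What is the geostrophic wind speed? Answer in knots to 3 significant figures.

Coriolis parameter at 20°S:
f = 2Ω sin φ = 2 × 7.29×10⁻⁵ × sin 20° = 4.99×10⁻⁵ s⁻¹
Pressure gradient: |∂P/∂n| = 1000 Pa / 327000 m = 3.06×10⁻³ Pa/m
Geostrophic balance (pressure-gradient force = Coriolis force):
V_g = (1/(fρ)) |∂P/∂n| = 3.06×10⁻³ / (4.99×10⁻⁵ × 0.891) = 68.8 m/s
Converting: 68.8 m/s × 1.944 = 134 knots

134 knots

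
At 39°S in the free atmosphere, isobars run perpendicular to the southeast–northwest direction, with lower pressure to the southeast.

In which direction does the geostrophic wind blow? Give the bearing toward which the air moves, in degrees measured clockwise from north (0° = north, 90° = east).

The pressure-gradient force points toward the southeast (bearing 135°).
Geostrophic balance: in the Southern Hemisphere the Coriolis force deflects motion to the left, so the geostrophic wind blows 90° to the left of the pressure-gradient force (low pressure on the right).
Rotating 135° by 90° counterclockwise gives 045° — the wind blows toward the northeast.

045°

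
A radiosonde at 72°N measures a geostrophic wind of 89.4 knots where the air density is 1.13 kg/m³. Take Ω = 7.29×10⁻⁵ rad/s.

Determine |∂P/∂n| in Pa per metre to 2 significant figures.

Coriolis parameter at 72°N:
f = 2Ω sin φ = 2 × 7.29×10⁻⁵ × sin 72° = 1.39×10⁻⁴ s⁻¹
Wind speed in SI: 89.4 knots = 46.0 m/s
Geostrophic balance rearranged: |∂P/∂n| = f ρ V_g
|∂P/∂n| = 1.39×10⁻⁴ × 1.13 × 46.0 = 7.21×10⁻³ Pa/m

7.2×10⁻³ Pa/m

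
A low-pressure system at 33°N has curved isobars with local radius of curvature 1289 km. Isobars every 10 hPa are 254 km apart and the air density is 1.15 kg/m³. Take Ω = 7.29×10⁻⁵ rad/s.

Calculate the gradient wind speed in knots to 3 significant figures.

63.5 knots

Coriolis parameter at 33°N:
f = 2Ω sin φ = 2 × 7.29×10⁻⁵ × sin 33° = 7.94×10⁻⁵ s⁻¹
Pressure gradient: |∂P/∂n| = 1000 Pa / 254000 m = 3.94×10⁻³ Pa/m
Geostrophic speed: V_g = |∂P/∂n|/(fρ) = 3.94×10⁻³/(7.94×10⁻⁵ × 1.15) = 43.1 m/s
Around a low, centrifugal force acts outward with Coriolis, so pressure-gradient force balances both:
(1/ρ)|∂P/∂n| = fV + V²/R  →  V² + fR·V − fR·V_g = 0
With fR = 7.94×10⁻⁵ × 1289×10³ m = 102 m/s:
V = [−fR + √((fR)² + 4 fR V_g)]/2 = [−102 + √(102² + 4×102×43.1)]/2 = 32.7 m/s
Subgeostrophic (V < V_g = 43.1 m/s), as expected around a low.
Converting: 32.7 m/s × 1.944 = 63.5 knots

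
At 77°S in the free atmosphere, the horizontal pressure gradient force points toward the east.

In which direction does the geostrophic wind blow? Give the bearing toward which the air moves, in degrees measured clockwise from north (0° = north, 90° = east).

000°

The pressure-gradient force points toward the east (bearing 090°).
Geostrophic balance: in the Southern Hemisphere the Coriolis force deflects motion to the left, so the geostrophic wind blows 90° to the left of the pressure-gradient force (low pressure on the right).
Rotating 090° by 90° counterclockwise gives 000° — the wind blows toward the north.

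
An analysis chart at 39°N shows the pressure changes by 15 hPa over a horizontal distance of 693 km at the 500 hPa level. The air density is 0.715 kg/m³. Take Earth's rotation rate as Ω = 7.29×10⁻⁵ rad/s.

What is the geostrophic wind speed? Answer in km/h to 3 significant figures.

Coriolis parameter at 39°N:
f = 2Ω sin φ = 2 × 7.29×10⁻⁵ × sin 39° = 9.18×10⁻⁵ s⁻¹
Pressure gradient: |∂P/∂n| = 1500 Pa / 693000 m = 2.16×10⁻³ Pa/m
Geostrophic balance (pressure-gradient force = Coriolis force):
V_g = (1/(fρ)) |∂P/∂n| = 2.16×10⁻³ / (9.18×10⁻⁵ × 0.715) = 33.0 m/s
Converting: 33.0 m/s × 3.6 = 119 km/h

119 km/h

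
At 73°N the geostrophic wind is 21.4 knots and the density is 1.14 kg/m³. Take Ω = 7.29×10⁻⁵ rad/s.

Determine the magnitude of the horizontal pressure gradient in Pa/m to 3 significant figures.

1.75×10⁻³ Pa/m

Coriolis parameter at 73°N:
f = 2Ω sin φ = 2 × 7.29×10⁻⁵ × sin 73° = 1.39×10⁻⁴ s⁻¹
Wind speed in SI: 21.4 knots = 11.0 m/s
Geostrophic balance rearranged: |∂P/∂n| = f ρ V_g
|∂P/∂n| = 1.39×10⁻⁴ × 1.14 × 11.0 = 1.75×10⁻³ Pa/m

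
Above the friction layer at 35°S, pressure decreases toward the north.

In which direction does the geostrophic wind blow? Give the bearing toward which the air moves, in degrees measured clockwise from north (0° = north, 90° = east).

The pressure-gradient force points toward the north (bearing 000°).
Geostrophic balance: in the Southern Hemisphere the Coriolis force deflects motion to the left, so the geostrophic wind blows 90° to the left of the pressure-gradient force (low pressure on the right).
Rotating 000° by 90° counterclockwise gives 270° — the wind blows toward the west.

270°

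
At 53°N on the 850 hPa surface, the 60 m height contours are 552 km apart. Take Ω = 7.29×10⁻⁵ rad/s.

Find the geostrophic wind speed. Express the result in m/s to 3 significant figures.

9.16 m/s

Coriolis parameter at 53°N:
f = 2Ω sin φ = 2 × 7.29×10⁻⁵ × sin 53° = 1.16×10⁻⁴ s⁻¹
Height gradient: |∂Z/∂n| = 60 m / 552000 m = 1.09×10⁻⁴
On a pressure surface, geostrophic balance gives V_g = (g/f)|∂Z/∂n|:
V_g = 9.81 × 1.09×10⁻⁴ / 1.16×10⁻⁴ = 9.16 m/s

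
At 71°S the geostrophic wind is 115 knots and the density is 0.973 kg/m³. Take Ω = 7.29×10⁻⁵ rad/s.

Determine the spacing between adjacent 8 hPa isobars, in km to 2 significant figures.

Coriolis parameter at 71°S:
f = 2Ω sin φ = 2 × 7.29×10⁻⁵ × sin 71° = 1.38×10⁻⁴ s⁻¹
Wind speed in SI: 115 knots = 59.2 m/s
Geostrophic balance rearranged: |∂P/∂n| = f ρ V_g
|∂P/∂n| = 1.38×10⁻⁴ × 0.973 × 59.2 = 7.94×10⁻³ Pa/m
Isobar spacing: Δn = ΔP/|∂P/∂n| = 800 Pa / 7.94×10⁻³ Pa/m = 100812 m ≈ 100 km

100 km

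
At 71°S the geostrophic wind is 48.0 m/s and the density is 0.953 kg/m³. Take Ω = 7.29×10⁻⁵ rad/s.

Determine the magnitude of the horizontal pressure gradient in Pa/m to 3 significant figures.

6.31×10⁻³ Pa/m

Coriolis parameter at 71°S:
f = 2Ω sin φ = 2 × 7.29×10⁻⁵ × sin 71° = 1.38×10⁻⁴ s⁻¹
Geostrophic balance rearranged: |∂P/∂n| = f ρ V_g
|∂P/∂n| = 1.38×10⁻⁴ × 0.953 × 48.0 = 6.31×10⁻³ Pa/m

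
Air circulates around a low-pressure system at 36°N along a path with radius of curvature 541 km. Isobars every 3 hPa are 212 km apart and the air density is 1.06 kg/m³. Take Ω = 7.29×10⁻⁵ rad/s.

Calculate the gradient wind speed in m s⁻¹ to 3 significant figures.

12.3 m s⁻¹

Coriolis parameter at 36°N:
f = 2Ω sin φ = 2 × 7.29×10⁻⁵ × sin 36° = 8.57×10⁻⁵ s⁻¹
Pressure gradient: |∂P/∂n| = 300 Pa / 212000 m = 1.42×10⁻³ Pa/m
Geostrophic speed: V_g = |∂P/∂n|/(fρ) = 1.42×10⁻³/(8.57×10⁻⁵ × 1.06) = 15.6 m/s
Around a low, centrifugal force acts outward with Coriolis, so pressure-gradient force balances both:
(1/ρ)|∂P/∂n| = fV + V²/R  →  V² + fR·V − fR·V_g = 0
With fR = 8.57×10⁻⁵ × 541×10³ m = 46.4 m/s:
V = [−fR + √((fR)² + 4 fR V_g)]/2 = [−46.4 + √(46.4² + 4×46.4×15.6)]/2 = 12.3 m/s
Subgeostrophic (V < V_g = 15.6 m/s), as expected around a low.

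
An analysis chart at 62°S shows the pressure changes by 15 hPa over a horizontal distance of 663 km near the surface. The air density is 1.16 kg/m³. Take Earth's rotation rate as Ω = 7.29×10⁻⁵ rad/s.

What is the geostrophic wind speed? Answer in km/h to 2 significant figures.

Coriolis parameter at 62°S:
f = 2Ω sin φ = 2 × 7.29×10⁻⁵ × sin 62° = 1.29×10⁻⁴ s⁻¹
Pressure gradient: |∂P/∂n| = 1500 Pa / 663000 m = 2.26×10⁻³ Pa/m
Geostrophic balance (pressure-gradient force = Coriolis force):
V_g = (1/(fρ)) |∂P/∂n| = 2.26×10⁻³ / (1.29×10⁻⁴ × 1.16) = 15.2 m/s
Converting: 15.2 m/s × 3.6 = 55 km/h

55 km/h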